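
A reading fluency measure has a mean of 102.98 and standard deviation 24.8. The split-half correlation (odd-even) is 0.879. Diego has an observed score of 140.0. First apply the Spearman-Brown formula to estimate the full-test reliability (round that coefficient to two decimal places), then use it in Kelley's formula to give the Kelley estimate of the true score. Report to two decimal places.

Spearman-Brown: ρ = 2r/(1 + r) = 2(0.879)/(1 + 0.879) = 1.7580/1.879 = 0.9356 → 0.94
T̂ = 0.94(140.0) + 0.06(102.98) = 131.600 + 6.1788 = 137.779 → 137.78

137.78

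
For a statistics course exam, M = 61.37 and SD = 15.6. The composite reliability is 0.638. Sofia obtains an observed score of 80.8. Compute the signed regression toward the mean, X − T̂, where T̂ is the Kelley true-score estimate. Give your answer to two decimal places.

T̂ = ρX + (1 − ρ)μ
  = 0.638 × 80.8 + 0.362 × 61.37
  = 51.5504 + 22.21594
  = 73.7663
  ≈ 73.766
X − T̂ = 80.8 − 73.766 = 7.034 → 7.03

7.03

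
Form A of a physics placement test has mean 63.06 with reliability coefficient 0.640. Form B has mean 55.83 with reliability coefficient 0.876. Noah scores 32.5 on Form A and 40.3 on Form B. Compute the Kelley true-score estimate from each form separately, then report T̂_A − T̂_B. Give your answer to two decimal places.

1.28

T̂_A = 0.640(32.5) + 0.360(63.06) = 43.5016
T̂_B = 0.876(40.3) + 0.124(55.83) = 42.2257
T̂_A − T̂_B = 1.2759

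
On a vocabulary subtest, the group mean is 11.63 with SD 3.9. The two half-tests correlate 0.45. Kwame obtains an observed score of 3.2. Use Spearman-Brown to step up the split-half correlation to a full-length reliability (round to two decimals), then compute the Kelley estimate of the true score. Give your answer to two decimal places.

6.40

Spearman-Brown: ρ = 2r/(1 + r) = 2(0.45)/(1 + 0.45) = 0.900/1.45 = 0.6207 → 0.62
T̂ = 0.62(3.2) + 0.38(11.63) = 1.984 + 4.4194 = 6.403 → 6.40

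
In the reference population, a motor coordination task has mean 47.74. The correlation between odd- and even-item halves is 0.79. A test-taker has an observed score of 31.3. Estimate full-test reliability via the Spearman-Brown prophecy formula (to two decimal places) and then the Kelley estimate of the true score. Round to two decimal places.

33.27

Spearman-Brown: ρ = 2r/(1 + r) = 2(0.79)/(1 + 0.79) = 1.580/1.79 = 0.8827 → 0.88
Weight the observed score by reliability and the mean by (1 − reliability): T̂ = 0.88·31.3 + 0.12·47.74 = 27.544 + 5.7288 = 33.273.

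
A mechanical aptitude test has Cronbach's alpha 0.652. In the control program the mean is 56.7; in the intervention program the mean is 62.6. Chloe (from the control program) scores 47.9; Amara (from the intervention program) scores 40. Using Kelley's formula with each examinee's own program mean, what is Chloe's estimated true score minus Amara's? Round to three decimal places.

3.098

T̂_Chloe = 0.652(47.9) + 0.348(56.7) = 50.96240
T̂_Amara = 0.652(40) + 0.348(62.6) = 47.86480
Difference = 50.96240 − 47.86480 = 3.09760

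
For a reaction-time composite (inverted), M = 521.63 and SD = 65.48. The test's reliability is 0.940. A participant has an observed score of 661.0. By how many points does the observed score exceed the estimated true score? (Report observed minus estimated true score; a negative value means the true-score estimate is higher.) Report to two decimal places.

8.36

T̂ = ρX + (1 − ρ)μ
  = 0.940 × 661.0 + 0.060 × 521.63
  = 621.3400 + 31.29780
  = 652.6378
  ≈ 652.638
X − T̂ = 661.0 − 652.638 = 8.362 → 8.36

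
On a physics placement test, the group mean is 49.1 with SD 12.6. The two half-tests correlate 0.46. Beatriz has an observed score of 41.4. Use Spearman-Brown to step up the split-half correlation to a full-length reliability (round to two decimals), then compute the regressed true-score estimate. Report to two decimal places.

44.25

Spearman-Brown: ρ = 2r/(1 + r) = 2(0.46)/(1 + 0.46) = 0.920/1.46 = 0.6301 → 0.63
T̂ = 0.63(41.4) + 0.37(49.1) = 26.082 + 18.167 = 44.249 → 44.25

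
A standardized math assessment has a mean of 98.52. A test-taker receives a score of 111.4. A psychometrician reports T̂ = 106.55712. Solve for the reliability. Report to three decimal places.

0.624

T̂ = ρX + (1 − ρ)μ  ⇒  T̂ − μ = ρ(X − μ)
ρ = (T̂ − μ)/(X − μ) = (106.55712 − 98.52) / (111.4 − 98.52) = 8.03712 / 12.88 = 0.62400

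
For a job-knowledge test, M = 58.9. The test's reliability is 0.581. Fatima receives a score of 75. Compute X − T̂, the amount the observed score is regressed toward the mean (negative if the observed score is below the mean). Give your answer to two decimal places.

T̂ = ρX + (1 − ρ)μ
  = 0.581 × 75 + 0.419 × 58.9
  = 43.575 + 24.6791
  = 68.2541
  ≈ 68.254
X − T̂ = 75 − 68.254 = 6.746 → 6.75

6.75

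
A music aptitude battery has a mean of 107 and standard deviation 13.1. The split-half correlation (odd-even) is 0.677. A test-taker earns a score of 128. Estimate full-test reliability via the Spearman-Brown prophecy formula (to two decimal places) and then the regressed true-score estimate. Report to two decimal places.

Spearman-Brown: ρ = 2r/(1 + r) = 2(0.677)/(1 + 0.677) = 1.3540/1.677 = 0.8074 → 0.81
Regress the observed score toward the mean by the unreliability: T̂ = 0.81·128 + 0.19·107 = 103.68 + 20.33 = 124.010.

124.01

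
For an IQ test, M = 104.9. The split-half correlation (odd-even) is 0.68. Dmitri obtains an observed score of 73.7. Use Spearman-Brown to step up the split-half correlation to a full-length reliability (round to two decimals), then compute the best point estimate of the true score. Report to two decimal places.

Spearman-Brown: ρ = 2r/(1 + r) = 2(0.68)/(1 + 0.68) = 1.360/1.68 = 0.8095 → 0.81
T̂ = 0.81(73.7) + 0.19(104.9) = 59.697 + 19.931 = 79.628 → 79.63

79.63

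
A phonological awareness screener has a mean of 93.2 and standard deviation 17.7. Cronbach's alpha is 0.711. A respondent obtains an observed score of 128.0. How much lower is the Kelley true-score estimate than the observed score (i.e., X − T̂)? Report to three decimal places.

10.057

T̂ = 0.711(128.0) + 0.289(93.2) = 91.0080 + 26.9348 = 117.94280 → 117.9428
X − T̂ = 128.0 − 117.9428 = 10.0572 → 10.057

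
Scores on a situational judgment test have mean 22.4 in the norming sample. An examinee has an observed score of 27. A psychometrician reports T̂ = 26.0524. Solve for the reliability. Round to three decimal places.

T̂ = ρX + (1 − ρ)μ  ⇒  T̂ − μ = ρ(X − μ)
ρ = (T̂ − μ)/(X − μ) = (26.0524 − 22.4) / (27 − 22.4) = 3.6524 / 4.6 = 0.79400

0.794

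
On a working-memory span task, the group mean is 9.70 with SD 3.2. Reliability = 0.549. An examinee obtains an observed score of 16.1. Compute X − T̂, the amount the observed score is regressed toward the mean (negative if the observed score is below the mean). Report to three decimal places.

2.886

T̂ = 0.549(16.1) + 0.451(9.70) = 8.8389 + 4.37470 = 13.21360 → 13.2136
X − T̂ = 16.1 − 13.2136 = 2.8864 → 2.886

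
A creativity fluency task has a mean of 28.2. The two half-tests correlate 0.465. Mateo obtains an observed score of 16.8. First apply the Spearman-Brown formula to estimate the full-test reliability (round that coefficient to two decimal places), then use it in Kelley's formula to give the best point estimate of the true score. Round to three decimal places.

21.018

Spearman-Brown: ρ = 2r/(1 + r) = 2(0.465)/(1 + 0.465) = 0.9300/1.465 = 0.6348 → 0.63
T̂ = ρX + (1 − ρ)μ
  = 0.63 × 16.8 + 0.37 × 28.2
  = 10.584 + 10.434
  = 21.0180
  ≈ 21.018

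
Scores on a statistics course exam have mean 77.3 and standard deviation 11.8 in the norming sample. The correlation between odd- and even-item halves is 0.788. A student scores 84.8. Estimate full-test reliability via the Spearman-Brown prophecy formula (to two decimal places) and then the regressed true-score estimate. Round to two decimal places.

Spearman-Brown: ρ = 2r/(1 + r) = 2(0.788)/(1 + 0.788) = 1.5760/1.788 = 0.8814 → 0.88
T̂ = ρX + (1 − ρ)μ
  = 0.88 × 84.8 + 0.12 × 77.3
  = 74.624 + 9.276
  = 83.900
  ≈ 83.90

83.90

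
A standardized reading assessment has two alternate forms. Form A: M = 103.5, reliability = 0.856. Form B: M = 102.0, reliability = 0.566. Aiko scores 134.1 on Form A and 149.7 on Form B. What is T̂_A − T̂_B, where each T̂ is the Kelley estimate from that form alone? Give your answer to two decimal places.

0.70

T̂_A = 0.856(134.1) + 0.144(103.5) = 129.6936
T̂_B = 0.566(149.7) + 0.434(102.0) = 128.9982
T̂_A − T̂_B = 0.6954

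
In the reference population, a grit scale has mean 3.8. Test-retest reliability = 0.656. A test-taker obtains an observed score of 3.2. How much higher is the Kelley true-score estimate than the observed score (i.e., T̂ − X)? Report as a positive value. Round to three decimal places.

0.206

T̂ = 0.656(3.2) + 0.344(3.8) = 2.0992 + 1.3072 = 3.40640 → 3.4064
T̂ − X = 3.4064 − 3.2 = 0.2064 → 0.206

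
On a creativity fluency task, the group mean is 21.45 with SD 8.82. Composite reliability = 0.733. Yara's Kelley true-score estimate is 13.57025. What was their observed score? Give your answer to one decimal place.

10.7

T̂ = ρX + (1 − ρ)μ  ⇒  X = (T̂ − (1 − ρ)μ) / ρ
X = (13.57025 − 0.267 × 21.45) / 0.733 = (13.57025 − 5.72715) / 0.733 = 7.84310 / 0.733 = 10.700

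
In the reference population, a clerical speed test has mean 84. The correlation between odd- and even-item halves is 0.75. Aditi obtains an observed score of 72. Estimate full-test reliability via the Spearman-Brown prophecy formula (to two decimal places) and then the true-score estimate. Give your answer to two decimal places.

Spearman-Brown: ρ = 2r/(1 + r) = 2(0.75)/(1 + 0.75) = 1.500/1.75 = 0.8571 → 0.86
Weight the observed score by reliability and the mean by (1 − reliability): T̂ = 0.86·72 + 0.14·84 = 61.92 + 11.76 = 73.680.

73.68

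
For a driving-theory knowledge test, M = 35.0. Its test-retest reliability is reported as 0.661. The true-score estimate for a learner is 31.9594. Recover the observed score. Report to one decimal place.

T̂ = ρX + (1 − ρ)μ  ⇒  X = (T̂ − (1 − ρ)μ) / ρ
X = (31.9594 − 0.339 × 35.0) / 0.661 = (31.9594 − 11.8650) / 0.661 = 20.0944 / 0.661 = 30.400

30.4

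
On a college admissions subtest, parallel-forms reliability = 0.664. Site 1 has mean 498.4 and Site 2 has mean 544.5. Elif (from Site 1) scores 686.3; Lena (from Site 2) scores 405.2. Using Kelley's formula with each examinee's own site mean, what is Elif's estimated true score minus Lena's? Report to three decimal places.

171.161

T̂_Elif = 0.664(686.3) + 0.336(498.4) = 623.16560
T̂_Lena = 0.664(405.2) + 0.336(544.5) = 452.00480
Difference = 623.16560 − 452.00480 = 171.16080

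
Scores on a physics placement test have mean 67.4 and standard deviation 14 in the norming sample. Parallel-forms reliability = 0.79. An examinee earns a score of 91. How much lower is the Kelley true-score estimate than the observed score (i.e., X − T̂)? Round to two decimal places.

4.96

Weight the observed score by reliability and the mean by (1 − reliability): T̂ = 0.79·91 + 0.21·67.4 = 71.89 + 14.154 = 86.0440.
X − T̂ = 91 − 86.044 = 4.956 → 4.96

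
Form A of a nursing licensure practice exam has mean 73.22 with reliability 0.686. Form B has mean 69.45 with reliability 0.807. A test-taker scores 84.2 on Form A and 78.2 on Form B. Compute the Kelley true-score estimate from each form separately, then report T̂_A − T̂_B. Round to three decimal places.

T̂_A = 0.686(84.2) + 0.314(73.22) = 80.75228
T̂_B = 0.807(78.2) + 0.193(69.45) = 76.51125
T̂_A − T̂_B = 4.24103

4.241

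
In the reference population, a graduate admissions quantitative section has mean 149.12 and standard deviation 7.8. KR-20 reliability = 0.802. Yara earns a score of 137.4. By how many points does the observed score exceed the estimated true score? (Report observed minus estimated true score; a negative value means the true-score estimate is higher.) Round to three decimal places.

T̂ = 0.802(137.4) + 0.198(149.12) = 110.1948 + 29.52576 = 139.72056 → 139.7206
X − T̂ = 137.4 − 139.7206 = -2.3206 → -2.321

-2.321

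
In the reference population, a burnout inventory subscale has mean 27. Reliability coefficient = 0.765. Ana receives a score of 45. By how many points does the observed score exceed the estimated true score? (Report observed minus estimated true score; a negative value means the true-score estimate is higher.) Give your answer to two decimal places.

Kelley's formula gives T̂ = 0.765·45 + 0.235·27 = 34.425 + 6.345 = 40.7700.
X − T̂ = 45 − 40.770 = 4.230 → 4.23

4.23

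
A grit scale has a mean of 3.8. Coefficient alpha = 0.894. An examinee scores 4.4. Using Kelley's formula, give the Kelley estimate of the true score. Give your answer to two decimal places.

4.34

T̂ = 0.894(4.4) + 0.106(3.8) = 3.9336 + 0.4028 = 4.336 → 4.34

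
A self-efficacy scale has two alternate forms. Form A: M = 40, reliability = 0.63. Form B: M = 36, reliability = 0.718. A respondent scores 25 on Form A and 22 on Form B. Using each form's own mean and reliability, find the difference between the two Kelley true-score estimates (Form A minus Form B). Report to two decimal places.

T̂_A = 0.63(25) + 0.37(40) = 30.5500
T̂_B = 0.718(22) + 0.282(36) = 25.9480
T̂_A − T̂_B = 4.6020

4.60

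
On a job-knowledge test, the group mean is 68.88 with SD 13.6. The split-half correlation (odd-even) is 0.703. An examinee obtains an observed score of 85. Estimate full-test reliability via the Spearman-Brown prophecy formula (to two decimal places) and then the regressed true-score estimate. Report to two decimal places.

Spearman-Brown: ρ = 2r/(1 + r) = 2(0.703)/(1 + 0.703) = 1.4060/1.703 = 0.8256 → 0.83
Weight the observed score by reliability and the mean by (1 − reliability): T̂ = 0.83·85 + 0.17·68.88 = 70.55 + 11.7096 = 82.260.

82.26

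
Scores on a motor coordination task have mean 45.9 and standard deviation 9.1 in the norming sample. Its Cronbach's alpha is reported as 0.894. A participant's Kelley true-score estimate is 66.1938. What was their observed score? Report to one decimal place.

T̂ = ρX + (1 − ρ)μ  ⇒  X = (T̂ − (1 − ρ)μ) / ρ
X = (66.1938 − 0.106 × 45.9) / 0.894 = (66.1938 − 4.8654) / 0.894 = 61.3284 / 0.894 = 68.600

68.6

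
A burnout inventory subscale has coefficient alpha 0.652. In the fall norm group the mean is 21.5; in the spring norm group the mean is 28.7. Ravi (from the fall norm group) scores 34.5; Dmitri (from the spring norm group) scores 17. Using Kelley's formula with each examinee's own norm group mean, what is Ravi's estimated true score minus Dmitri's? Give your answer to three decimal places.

8.904

T̂_Ravi = 0.652(34.5) + 0.348(21.5) = 29.97600
T̂_Dmitri = 0.652(17) + 0.348(28.7) = 21.07160
Difference = 29.97600 − 21.07160 = 8.90440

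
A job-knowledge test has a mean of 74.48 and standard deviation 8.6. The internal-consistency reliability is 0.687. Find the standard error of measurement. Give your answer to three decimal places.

4.811

SEM = SD · √(1 − ρ) = 8.6 × √0.313 = 8.6 × 0.5595 = 4.8114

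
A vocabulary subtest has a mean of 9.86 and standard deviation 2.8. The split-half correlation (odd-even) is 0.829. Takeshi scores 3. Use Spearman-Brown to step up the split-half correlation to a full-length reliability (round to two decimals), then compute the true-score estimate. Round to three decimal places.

3.617

Spearman-Brown: ρ = 2r/(1 + r) = 2(0.829)/(1 + 0.829) = 1.6580/1.829 = 0.9065 → 0.91
T̂ = 0.91(3) + 0.09(9.86) = 2.73 + 0.8874 = 3.6174 → 3.617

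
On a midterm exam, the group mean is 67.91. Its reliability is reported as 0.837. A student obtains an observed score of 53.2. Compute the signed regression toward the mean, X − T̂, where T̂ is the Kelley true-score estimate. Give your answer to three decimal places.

T̂ = 0.837(53.2) + 0.163(67.91) = 44.5284 + 11.06933 = 55.59773 → 55.5977
X − T̂ = 53.2 − 55.5977 = -2.3977 → -2.398

-2.398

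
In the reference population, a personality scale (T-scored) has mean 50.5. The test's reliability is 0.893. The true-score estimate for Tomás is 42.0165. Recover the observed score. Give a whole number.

T̂ = ρX + (1 − ρ)μ  ⇒  X = (T̂ − (1 − ρ)μ) / ρ
X = (42.0165 − 0.107 × 50.5) / 0.893 = (42.0165 − 5.4035) / 0.893 = 36.6130 / 0.893 = 41.00

41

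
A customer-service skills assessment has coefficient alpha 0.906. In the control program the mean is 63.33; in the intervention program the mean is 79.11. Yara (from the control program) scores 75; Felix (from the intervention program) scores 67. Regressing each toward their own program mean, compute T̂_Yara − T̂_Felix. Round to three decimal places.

T̂_Yara = 0.906(75) + 0.094(63.33) = 73.90302
T̂_Felix = 0.906(67) + 0.094(79.11) = 68.13834
Difference = 73.90302 − 68.13834 = 5.76468

5.765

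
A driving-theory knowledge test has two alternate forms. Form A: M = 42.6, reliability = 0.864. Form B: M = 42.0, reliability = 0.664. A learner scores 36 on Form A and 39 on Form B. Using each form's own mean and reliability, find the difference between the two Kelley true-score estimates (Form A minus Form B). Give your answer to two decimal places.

T̂_A = 0.864(36) + 0.136(42.6) = 36.8976
T̂_B = 0.664(39) + 0.336(42.0) = 40.0080
T̂_A − T̂_B = -3.1104

-3.11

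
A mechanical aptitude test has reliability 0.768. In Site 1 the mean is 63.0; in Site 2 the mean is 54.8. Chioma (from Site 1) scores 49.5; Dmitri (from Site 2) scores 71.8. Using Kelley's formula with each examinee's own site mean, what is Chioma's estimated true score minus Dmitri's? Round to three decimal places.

T̂_Chioma = 0.768(49.5) + 0.232(63.0) = 52.63200
T̂_Dmitri = 0.768(71.8) + 0.232(54.8) = 67.85600
Difference = 52.63200 − 67.85600 = -15.22400

-15.224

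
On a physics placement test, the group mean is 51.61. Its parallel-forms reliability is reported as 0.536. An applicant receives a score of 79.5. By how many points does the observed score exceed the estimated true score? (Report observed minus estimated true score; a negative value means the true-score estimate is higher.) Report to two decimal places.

12.94

Weight the observed score by reliability and the mean by (1 − reliability): T̂ = 0.536·79.5 + 0.464·51.61 = 42.6120 + 23.94704 = 66.5590.
X − T̂ = 79.5 − 66.559 = 12.941 → 12.94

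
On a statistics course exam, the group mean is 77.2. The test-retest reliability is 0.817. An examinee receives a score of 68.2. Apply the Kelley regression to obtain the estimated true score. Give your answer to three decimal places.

T̂ = ρX + (1 − ρ)μ
  = 0.817 × 68.2 + 0.183 × 77.2
  = 55.7194 + 14.1276
  = 69.8470
  ≈ 69.847

69.847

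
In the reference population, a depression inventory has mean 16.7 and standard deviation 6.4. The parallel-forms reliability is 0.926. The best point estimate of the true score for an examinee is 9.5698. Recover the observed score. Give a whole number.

9

T̂ = ρX + (1 − ρ)μ  ⇒  X = (T̂ − (1 − ρ)μ) / ρ
X = (9.5698 − 0.074 × 16.7) / 0.926 = (9.5698 − 1.2358) / 0.926 = 8.3340 / 0.926 = 9.00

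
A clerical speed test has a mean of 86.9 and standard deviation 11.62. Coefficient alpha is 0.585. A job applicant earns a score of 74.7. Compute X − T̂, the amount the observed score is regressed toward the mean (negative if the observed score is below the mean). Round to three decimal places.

Weight the observed score by reliability and the mean by (1 − reliability): T̂ = 0.585·74.7 + 0.415·86.9 = 43.6995 + 36.0635 = 79.76300.
X − T̂ = 74.7 − 79.7630 = -5.0630 → -5.063

-5.063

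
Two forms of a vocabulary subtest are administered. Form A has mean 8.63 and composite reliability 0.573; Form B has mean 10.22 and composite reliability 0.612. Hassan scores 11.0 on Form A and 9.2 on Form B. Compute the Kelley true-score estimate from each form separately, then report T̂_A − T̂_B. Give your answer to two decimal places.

0.39

T̂_A = 0.573(11.0) + 0.427(8.63) = 9.9880
T̂_B = 0.612(9.2) + 0.388(10.22) = 9.5958
T̂_A − T̂_B = 0.3922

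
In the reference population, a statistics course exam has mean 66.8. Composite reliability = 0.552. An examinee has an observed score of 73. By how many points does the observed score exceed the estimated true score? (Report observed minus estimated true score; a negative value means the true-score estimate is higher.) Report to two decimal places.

T̂ = 0.552(73) + 0.448(66.8) = 40.296 + 29.9264 = 70.2224 → 70.222
X − T̂ = 73 − 70.222 = 2.778 → 2.78

2.78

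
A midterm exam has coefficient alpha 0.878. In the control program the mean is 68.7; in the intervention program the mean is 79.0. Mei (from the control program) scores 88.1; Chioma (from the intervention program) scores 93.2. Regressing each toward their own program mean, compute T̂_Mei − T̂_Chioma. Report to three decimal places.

T̂_Mei = 0.878(88.1) + 0.122(68.7) = 85.73320
T̂_Chioma = 0.878(93.2) + 0.122(79.0) = 91.46760
Difference = 85.73320 − 91.46760 = -5.73440

-5.734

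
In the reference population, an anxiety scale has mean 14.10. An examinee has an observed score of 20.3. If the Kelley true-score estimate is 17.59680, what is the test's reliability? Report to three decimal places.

T̂ = ρX + (1 − ρ)μ  ⇒  T̂ − μ = ρ(X − μ)
ρ = (T̂ − μ)/(X − μ) = (17.59680 − 14.10) / (20.3 − 14.10) = 3.49680 / 6.20 = 0.56400

0.564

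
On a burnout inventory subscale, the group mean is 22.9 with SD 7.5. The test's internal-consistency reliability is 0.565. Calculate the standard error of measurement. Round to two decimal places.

SEM = SD · √(1 − ρ) = 7.5 × √0.435 = 7.5 × 0.6595 = 4.947

4.95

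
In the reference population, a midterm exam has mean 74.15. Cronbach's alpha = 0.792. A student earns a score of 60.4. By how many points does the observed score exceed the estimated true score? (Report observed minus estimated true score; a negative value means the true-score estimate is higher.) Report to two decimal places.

Regress the observed score toward the mean by the unreliability: T̂ = 0.792·60.4 + 0.208·74.15 = 47.8368 + 15.42320 = 63.2600.
X − T̂ = 60.4 − 63.260 = -2.860 → -2.86

-2.86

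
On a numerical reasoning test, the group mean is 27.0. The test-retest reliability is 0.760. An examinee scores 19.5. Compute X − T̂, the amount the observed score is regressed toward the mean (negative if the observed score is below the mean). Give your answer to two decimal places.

-1.80

T̂ = 0.760(19.5) + 0.240(27.0) = 14.8200 + 6.4800 = 21.3000 → 21.300
X − T̂ = 19.5 − 21.300 = -1.800 → -1.80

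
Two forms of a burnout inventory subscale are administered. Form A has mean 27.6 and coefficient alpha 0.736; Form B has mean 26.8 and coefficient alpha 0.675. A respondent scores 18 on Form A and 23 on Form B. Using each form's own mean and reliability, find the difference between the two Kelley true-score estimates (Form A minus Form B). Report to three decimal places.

T̂_A = 0.736(18) + 0.264(27.6) = 20.53440
T̂_B = 0.675(23) + 0.325(26.8) = 24.23500
T̂_A − T̂_B = -3.70060

-3.701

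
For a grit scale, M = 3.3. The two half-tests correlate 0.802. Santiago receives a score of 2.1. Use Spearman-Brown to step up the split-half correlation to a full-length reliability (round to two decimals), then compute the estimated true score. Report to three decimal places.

Spearman-Brown: ρ = 2r/(1 + r) = 2(0.802)/(1 + 0.802) = 1.6040/1.802 = 0.8901 → 0.89
Weight the observed score by reliability and the mean by (1 − reliability): T̂ = 0.89·2.1 + 0.11·3.3 = 1.869 + 0.363 = 2.2320.

2.232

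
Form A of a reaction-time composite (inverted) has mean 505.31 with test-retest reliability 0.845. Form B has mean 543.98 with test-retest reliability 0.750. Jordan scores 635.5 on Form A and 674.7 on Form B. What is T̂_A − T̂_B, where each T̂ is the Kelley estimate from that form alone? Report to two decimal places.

-26.70

T̂_A = 0.845(635.5) + 0.155(505.31) = 615.3205
T̂_B = 0.750(674.7) + 0.250(543.98) = 642.0200
T̂_A − T̂_B = -26.6995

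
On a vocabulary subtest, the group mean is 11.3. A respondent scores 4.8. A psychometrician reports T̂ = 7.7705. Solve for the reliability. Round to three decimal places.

0.543

T̂ = ρX + (1 − ρ)μ  ⇒  T̂ − μ = ρ(X − μ)
ρ = (T̂ − μ)/(X − μ) = (7.7705 − 11.3) / (4.8 − 11.3) = -3.5295 / -6.5 = 0.54300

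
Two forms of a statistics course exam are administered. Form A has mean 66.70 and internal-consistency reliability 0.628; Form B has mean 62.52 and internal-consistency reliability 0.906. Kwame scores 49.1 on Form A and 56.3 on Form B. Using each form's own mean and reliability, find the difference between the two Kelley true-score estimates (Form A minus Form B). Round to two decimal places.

-1.24

T̂_A = 0.628(49.1) + 0.372(66.70) = 55.6472
T̂_B = 0.906(56.3) + 0.094(62.52) = 56.8847
T̂_A − T̂_B = -1.2375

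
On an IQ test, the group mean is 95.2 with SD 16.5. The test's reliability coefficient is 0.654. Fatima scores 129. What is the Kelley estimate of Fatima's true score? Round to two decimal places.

117.31

Regress the observed score toward the mean by the unreliability: T̂ = 0.654·129 + 0.346·95.2 = 84.366 + 32.9392 = 117.305.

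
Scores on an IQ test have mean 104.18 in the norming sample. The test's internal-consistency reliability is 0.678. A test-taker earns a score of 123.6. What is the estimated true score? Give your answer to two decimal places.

Kelley's formula gives T̂ = 0.678·123.6 + 0.322·104.18 = 83.8008 + 33.54596 = 117.347.

117.35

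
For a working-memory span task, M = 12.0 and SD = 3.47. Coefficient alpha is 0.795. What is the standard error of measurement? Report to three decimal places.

1.571

SEM = SD · √(1 − ρ) = 3.47 × √0.205 = 3.47 × 0.4528 = 1.5711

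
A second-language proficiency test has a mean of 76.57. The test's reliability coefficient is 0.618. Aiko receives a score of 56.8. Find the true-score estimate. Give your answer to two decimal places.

T̂ = ρX + (1 − ρ)μ
  = 0.618 × 56.8 + 0.382 × 76.57
  = 35.1024 + 29.24974
  = 64.352
  ≈ 64.35

64.35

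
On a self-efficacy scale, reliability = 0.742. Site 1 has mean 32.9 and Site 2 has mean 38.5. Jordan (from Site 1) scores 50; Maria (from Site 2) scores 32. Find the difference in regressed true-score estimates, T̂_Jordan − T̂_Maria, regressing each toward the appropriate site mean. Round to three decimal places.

11.911

T̂_Jordan = 0.742(50) + 0.258(32.9) = 45.58820
T̂_Maria = 0.742(32) + 0.258(38.5) = 33.67700
Difference = 45.58820 − 33.67700 = 11.91120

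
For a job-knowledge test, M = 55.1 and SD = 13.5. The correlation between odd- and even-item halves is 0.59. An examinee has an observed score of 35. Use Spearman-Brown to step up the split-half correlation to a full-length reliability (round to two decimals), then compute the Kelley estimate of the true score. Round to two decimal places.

Spearman-Brown: ρ = 2r/(1 + r) = 2(0.59)/(1 + 0.59) = 1.180/1.59 = 0.7421 → 0.74
Kelley's formula gives T̂ = 0.74·35 + 0.26·55.1 = 25.90 + 14.326 = 40.226.

40.23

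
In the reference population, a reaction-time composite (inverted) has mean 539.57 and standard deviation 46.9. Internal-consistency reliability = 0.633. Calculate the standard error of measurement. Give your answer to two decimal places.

SEM = SD · √(1 − ρ) = 46.9 × √0.367 = 46.9 × 0.6058 = 28.412

28.41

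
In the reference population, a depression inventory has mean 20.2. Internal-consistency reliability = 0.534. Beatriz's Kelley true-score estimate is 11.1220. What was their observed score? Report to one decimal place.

T̂ = ρX + (1 − ρ)μ  ⇒  X = (T̂ − (1 − ρ)μ) / ρ
X = (11.1220 − 0.466 × 20.2) / 0.534 = (11.1220 − 9.4132) / 0.534 = 1.7088 / 0.534 = 3.200

3.2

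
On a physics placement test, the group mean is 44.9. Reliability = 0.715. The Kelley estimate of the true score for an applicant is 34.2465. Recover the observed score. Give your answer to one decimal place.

30.0

T̂ = ρX + (1 − ρ)μ  ⇒  X = (T̂ − (1 − ρ)μ) / ρ
X = (34.2465 − 0.285 × 44.9) / 0.715 = (34.2465 − 12.7965) / 0.715 = 21.4500 / 0.715 = 30.000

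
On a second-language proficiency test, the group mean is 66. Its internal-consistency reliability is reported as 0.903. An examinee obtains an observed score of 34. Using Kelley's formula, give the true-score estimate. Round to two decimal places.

Weight the observed score by reliability and the mean by (1 − reliability): T̂ = 0.903·34 + 0.097·66 = 30.702 + 6.402 = 37.104.

37.10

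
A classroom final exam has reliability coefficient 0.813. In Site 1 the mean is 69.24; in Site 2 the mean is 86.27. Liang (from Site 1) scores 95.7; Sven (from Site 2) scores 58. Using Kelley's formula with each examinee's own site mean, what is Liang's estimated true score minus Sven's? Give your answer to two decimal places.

27.47

T̂_Liang = 0.813(95.7) + 0.187(69.24) = 90.7520
T̂_Sven = 0.813(58) + 0.187(86.27) = 63.2865
Difference = 90.7520 − 63.2865 = 27.4655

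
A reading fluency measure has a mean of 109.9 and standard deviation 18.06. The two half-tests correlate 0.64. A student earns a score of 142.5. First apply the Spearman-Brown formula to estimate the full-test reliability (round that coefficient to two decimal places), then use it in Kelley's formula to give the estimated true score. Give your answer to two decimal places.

Spearman-Brown: ρ = 2r/(1 + r) = 2(0.64)/(1 + 0.64) = 1.280/1.64 = 0.7805 → 0.78
Regress the observed score toward the mean by the unreliability: T̂ = 0.78·142.5 + 0.22·109.9 = 111.150 + 24.178 = 135.328.

135.33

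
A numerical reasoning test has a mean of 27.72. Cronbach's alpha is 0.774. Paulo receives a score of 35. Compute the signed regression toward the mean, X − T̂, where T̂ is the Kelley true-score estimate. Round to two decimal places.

1.65

T̂ = ρX + (1 − ρ)μ
  = 0.774 × 35 + 0.226 × 27.72
  = 27.090 + 6.26472
  = 33.3547
  ≈ 33.355
X − T̂ = 35 − 33.355 = 1.645 → 1.65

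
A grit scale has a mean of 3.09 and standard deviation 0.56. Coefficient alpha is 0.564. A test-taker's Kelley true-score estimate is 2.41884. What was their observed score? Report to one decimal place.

T̂ = ρX + (1 − ρ)μ  ⇒  X = (T̂ − (1 − ρ)μ) / ρ
X = (2.41884 − 0.436 × 3.09) / 0.564 = (2.41884 − 1.34724) / 0.564 = 1.07160 / 0.564 = 1.900

1.9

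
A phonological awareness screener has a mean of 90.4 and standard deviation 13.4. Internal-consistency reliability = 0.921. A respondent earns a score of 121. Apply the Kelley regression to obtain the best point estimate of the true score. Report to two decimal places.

118.58

T̂ = 0.921(121) + 0.079(90.4) = 111.441 + 7.1416 = 118.583 → 118.58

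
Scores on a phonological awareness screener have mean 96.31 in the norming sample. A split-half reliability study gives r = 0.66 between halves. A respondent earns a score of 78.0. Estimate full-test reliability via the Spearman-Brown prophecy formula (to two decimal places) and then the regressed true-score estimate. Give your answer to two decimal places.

Spearman-Brown: ρ = 2r/(1 + r) = 2(0.66)/(1 + 0.66) = 1.320/1.66 = 0.7952 → 0.80
T̂ = 0.80(78.0) + 0.20(96.31) = 62.400 + 19.2620 = 81.662 → 81.66

81.66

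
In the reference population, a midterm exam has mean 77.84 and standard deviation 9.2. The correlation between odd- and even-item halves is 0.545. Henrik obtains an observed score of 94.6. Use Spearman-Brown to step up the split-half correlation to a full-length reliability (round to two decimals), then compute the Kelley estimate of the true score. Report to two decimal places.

89.74

Spearman-Brown: ρ = 2r/(1 + r) = 2(0.545)/(1 + 0.545) = 1.0900/1.545 = 0.7055 → 0.71
Regress the observed score toward the mean by the unreliability: T̂ = 0.71·94.6 + 0.29·77.84 = 67.166 + 22.5736 = 89.740.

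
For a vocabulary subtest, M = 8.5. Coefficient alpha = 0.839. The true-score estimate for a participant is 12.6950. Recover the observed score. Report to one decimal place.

13.5

T̂ = ρX + (1 − ρ)μ  ⇒  X = (T̂ − (1 − ρ)μ) / ρ
X = (12.6950 − 0.161 × 8.5) / 0.839 = (12.6950 − 1.3685) / 0.839 = 11.3265 / 0.839 = 13.500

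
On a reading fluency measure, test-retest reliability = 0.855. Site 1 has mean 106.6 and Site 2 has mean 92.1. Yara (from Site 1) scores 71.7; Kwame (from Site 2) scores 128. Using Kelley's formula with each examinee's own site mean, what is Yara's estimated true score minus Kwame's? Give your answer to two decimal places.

-46.03

T̂_Yara = 0.855(71.7) + 0.145(106.6) = 76.7605
T̂_Kwame = 0.855(128) + 0.145(92.1) = 122.7945
Difference = 76.7605 − 122.7945 = -46.0340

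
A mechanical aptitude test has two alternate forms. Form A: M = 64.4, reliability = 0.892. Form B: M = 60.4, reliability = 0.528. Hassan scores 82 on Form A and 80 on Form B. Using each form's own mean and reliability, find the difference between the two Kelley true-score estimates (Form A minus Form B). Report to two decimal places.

9.35

T̂_A = 0.892(82) + 0.108(64.4) = 80.0992
T̂_B = 0.528(80) + 0.472(60.4) = 70.7488
T̂_A − T̂_B = 9.3504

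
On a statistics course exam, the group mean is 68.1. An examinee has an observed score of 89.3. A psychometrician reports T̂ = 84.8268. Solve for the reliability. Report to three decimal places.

T̂ = ρX + (1 − ρ)μ  ⇒  T̂ − μ = ρ(X − μ)
ρ = (T̂ − μ)/(X − μ) = (84.8268 − 68.1) / (89.3 − 68.1) = 16.7268 / 21.2 = 0.78900

0.789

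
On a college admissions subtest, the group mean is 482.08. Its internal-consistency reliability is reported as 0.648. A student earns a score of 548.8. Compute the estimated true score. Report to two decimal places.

T̂ = ρX + (1 − ρ)μ
  = 0.648 × 548.8 + 0.352 × 482.08
  = 355.6224 + 169.69216
  = 525.315
  ≈ 525.31

525.31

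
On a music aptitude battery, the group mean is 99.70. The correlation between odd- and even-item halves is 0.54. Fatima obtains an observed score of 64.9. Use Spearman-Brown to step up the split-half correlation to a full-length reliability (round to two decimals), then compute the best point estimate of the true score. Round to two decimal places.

Spearman-Brown: ρ = 2r/(1 + r) = 2(0.54)/(1 + 0.54) = 1.080/1.54 = 0.7013 → 0.70
Regress the observed score toward the mean by the unreliability: T̂ = 0.70·64.9 + 0.30·99.70 = 45.430 + 29.9100 = 75.340.

75.34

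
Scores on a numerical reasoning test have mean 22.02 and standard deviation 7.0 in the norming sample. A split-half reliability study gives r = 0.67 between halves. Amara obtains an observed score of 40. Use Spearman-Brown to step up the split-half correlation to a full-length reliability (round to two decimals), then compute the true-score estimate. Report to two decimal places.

Spearman-Brown: ρ = 2r/(1 + r) = 2(0.67)/(1 + 0.67) = 1.340/1.67 = 0.8024 → 0.80
Regress the observed score toward the mean by the unreliability: T̂ = 0.80·40 + 0.20·22.02 = 32.00 + 4.4040 = 36.404.

36.40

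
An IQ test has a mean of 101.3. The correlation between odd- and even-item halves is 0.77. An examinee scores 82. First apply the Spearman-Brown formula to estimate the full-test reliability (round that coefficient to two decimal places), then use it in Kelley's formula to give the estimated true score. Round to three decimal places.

Spearman-Brown: ρ = 2r/(1 + r) = 2(0.77)/(1 + 0.77) = 1.540/1.77 = 0.8701 → 0.87
Kelley's formula gives T̂ = 0.87·82 + 0.13·101.3 = 71.34 + 13.169 = 84.5090.

84.509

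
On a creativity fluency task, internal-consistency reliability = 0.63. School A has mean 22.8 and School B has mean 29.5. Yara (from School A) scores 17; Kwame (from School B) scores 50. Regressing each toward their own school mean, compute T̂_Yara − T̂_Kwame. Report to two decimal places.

-23.27

T̂_Yara = 0.63(17) + 0.37(22.8) = 19.1460
T̂_Kwame = 0.63(50) + 0.37(29.5) = 42.4150
Difference = 19.1460 − 42.4150 = -23.2690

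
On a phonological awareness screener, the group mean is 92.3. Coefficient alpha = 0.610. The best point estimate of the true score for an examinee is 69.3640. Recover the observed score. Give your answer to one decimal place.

54.7

T̂ = ρX + (1 − ρ)μ  ⇒  X = (T̂ − (1 − ρ)μ) / ρ
X = (69.3640 − 0.390 × 92.3) / 0.610 = (69.3640 − 35.9970) / 0.610 = 33.3670 / 0.610 = 54.700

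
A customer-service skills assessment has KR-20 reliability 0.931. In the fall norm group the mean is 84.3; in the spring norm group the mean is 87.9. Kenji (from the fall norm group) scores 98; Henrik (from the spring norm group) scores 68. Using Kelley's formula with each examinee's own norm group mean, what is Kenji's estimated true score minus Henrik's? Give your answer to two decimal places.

27.68

T̂_Kenji = 0.931(98) + 0.069(84.3) = 97.0547
T̂_Henrik = 0.931(68) + 0.069(87.9) = 69.3731
Difference = 97.0547 − 69.3731 = 27.6816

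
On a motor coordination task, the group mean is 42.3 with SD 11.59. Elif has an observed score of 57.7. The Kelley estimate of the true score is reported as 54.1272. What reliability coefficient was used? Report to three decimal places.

T̂ = ρX + (1 − ρ)μ  ⇒  T̂ − μ = ρ(X − μ)
ρ = (T̂ − μ)/(X − μ) = (54.1272 − 42.3) / (57.7 − 42.3) = 11.8272 / 15.4 = 0.76800

0.768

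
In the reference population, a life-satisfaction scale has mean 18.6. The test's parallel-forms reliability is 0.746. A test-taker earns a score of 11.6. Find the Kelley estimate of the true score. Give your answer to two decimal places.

13.38

Regress the observed score toward the mean by the unreliability: T̂ = 0.746·11.6 + 0.254·18.6 = 8.6536 + 4.7244 = 13.378.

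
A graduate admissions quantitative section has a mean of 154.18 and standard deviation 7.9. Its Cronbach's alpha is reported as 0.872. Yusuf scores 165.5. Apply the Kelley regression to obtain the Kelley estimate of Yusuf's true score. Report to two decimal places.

Kelley's formula gives T̂ = 0.872·165.5 + 0.128·154.18 = 144.3160 + 19.73504 = 164.051.

164.05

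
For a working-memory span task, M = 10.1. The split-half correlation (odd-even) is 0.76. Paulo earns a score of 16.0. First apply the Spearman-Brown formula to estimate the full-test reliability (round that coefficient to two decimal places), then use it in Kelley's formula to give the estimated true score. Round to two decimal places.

15.17

Spearman-Brown: ρ = 2r/(1 + r) = 2(0.76)/(1 + 0.76) = 1.520/1.76 = 0.8636 → 0.86
T̂ = ρX + (1 − ρ)μ
  = 0.86 × 16.0 + 0.14 × 10.1
  = 13.760 + 1.414
  = 15.174
  ≈ 15.17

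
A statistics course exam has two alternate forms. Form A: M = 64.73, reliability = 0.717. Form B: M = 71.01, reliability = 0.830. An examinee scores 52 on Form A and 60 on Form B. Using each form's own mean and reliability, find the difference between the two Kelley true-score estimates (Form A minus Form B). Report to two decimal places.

-6.27

T̂_A = 0.717(52) + 0.283(64.73) = 55.6026
T̂_B = 0.830(60) + 0.170(71.01) = 61.8717
T̂_A − T̂_B = -6.2691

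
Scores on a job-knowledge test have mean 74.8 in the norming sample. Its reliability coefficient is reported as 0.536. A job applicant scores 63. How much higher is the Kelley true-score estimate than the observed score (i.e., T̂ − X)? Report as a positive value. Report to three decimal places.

5.475

T̂ = ρX + (1 − ρ)μ
  = 0.536 × 63 + 0.464 × 74.8
  = 33.768 + 34.7072
  = 68.47520
  ≈ 68.4752
T̂ − X = 68.4752 − 63 = 5.4752 → 5.475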